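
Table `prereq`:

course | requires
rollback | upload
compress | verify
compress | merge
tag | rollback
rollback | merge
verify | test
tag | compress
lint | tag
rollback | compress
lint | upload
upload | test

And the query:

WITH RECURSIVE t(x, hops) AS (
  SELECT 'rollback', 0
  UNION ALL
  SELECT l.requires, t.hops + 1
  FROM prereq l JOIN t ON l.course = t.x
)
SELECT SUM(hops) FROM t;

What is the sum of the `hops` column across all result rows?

Base: (rollback, hops=0).
Iteration 1: edges from {rollback} -> (compress, hops=1), (merge, hops=1), (upload, hops=1).
Iteration 2: edges from {compress,merge,upload} -> (merge, hops=2), (test, hops=2), (verify, hops=2).
Iteration 3: edges from {merge,test,verify} -> (test, hops=3).
Iteration 4: no outgoing edges from {test}; recursion stops.
SUM(hops) = 0 + 1 + 1 + 1 + 2 + 2 + 2 + 3 = 12.

12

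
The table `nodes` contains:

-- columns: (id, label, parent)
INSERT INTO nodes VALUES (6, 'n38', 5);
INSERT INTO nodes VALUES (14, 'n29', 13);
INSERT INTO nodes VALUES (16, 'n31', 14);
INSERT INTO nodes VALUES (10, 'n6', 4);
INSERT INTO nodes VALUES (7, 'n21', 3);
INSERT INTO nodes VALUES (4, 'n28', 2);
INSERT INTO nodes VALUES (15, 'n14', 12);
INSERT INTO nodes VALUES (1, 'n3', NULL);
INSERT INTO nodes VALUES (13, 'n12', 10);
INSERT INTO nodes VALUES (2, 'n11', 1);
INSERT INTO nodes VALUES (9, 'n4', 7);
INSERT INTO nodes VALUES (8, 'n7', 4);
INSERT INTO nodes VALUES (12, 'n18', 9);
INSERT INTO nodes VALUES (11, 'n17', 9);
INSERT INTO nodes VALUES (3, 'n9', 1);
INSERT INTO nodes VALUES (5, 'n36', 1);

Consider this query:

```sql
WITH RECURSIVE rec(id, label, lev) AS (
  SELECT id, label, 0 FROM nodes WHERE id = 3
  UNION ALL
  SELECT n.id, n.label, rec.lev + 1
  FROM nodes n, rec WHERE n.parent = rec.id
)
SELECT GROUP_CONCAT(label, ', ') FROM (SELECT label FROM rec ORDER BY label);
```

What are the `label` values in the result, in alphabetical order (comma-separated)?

Base: id=3 (n9) at lev 0.
Iteration 1: rows with parent in {3} -> n21 (id 7, lev 1).
Iteration 2: rows with parent in {7} -> n4 (id 9, lev 2).
Iteration 3: rows with parent in {9} -> n17 (id 11, lev 3), n18 (id 12, lev 3).
Iteration 4: rows with parent in {11,12} -> n14 (id 15, lev 4).
Iteration 5: no rows with parent in {15}; recursion stops.

n14, n17, n18, n21, n4, n9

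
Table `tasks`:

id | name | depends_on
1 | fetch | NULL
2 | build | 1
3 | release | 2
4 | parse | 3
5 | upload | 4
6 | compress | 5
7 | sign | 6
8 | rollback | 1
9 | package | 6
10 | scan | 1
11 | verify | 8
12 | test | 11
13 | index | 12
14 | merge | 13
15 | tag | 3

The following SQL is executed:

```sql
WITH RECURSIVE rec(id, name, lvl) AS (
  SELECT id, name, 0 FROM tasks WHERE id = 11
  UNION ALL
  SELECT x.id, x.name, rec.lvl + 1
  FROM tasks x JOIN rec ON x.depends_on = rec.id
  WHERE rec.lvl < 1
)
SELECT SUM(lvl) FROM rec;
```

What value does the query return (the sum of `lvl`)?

1

Base: id=11 (verify) at lvl 0.
Iteration 1: rows with depends_on in {11} -> test (id 12, lvl 1).
Iteration 2: lvl < 1 fails for all current rows; recursion stops.
SUM(lvl) = 0 + 1 = 1.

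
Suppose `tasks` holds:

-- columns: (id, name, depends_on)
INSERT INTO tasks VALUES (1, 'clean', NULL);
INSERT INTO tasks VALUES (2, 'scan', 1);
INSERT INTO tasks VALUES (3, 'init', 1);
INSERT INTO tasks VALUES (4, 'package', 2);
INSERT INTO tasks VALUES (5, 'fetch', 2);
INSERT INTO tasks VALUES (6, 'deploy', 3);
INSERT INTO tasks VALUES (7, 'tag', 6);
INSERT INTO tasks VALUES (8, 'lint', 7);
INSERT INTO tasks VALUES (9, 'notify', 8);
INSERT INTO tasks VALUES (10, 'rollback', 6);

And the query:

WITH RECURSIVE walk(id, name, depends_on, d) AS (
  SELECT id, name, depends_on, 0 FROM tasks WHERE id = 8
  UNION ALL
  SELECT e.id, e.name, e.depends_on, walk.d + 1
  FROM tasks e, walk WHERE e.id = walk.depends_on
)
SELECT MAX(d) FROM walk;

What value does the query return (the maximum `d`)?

Base: id=8 (lint), depends_on=7, d 0.
Iteration 1: join on id=7 -> tag (id 7, depends_on=6, d 1).
Iteration 2: join on id=6 -> deploy (id 6, depends_on=3, d 2).
Iteration 3: join on id=3 -> init (id 3, depends_on=1, d 3).
Iteration 4: join on id=1 -> clean (id 1, depends_on=NULL, d 4).
Iteration 5: depends_on is NULL; no match; recursion stops.
d values: 0, 1, 2, 3, 4; the maximum is 4.

4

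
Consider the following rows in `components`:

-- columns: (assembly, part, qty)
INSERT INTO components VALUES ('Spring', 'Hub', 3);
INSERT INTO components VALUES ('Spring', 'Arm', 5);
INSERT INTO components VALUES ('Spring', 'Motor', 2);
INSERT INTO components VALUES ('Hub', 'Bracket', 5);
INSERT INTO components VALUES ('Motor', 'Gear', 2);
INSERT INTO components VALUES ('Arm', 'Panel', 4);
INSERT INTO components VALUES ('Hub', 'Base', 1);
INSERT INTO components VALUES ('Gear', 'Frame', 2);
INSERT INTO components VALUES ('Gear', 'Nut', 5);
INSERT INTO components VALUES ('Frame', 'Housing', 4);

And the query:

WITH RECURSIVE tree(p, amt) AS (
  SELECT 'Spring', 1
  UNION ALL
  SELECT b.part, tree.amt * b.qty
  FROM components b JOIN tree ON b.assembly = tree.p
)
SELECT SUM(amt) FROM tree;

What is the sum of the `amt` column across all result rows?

Base: (Spring, amt=1).
Iteration 1: components of {Spring} -> Arm = 1*5 = 5, Hub = 1*3 = 3, Motor = 1*2 = 2.
Iteration 2: components of {Arm,Hub,Motor} -> Base = 3*1 = 3, Bracket = 3*5 = 15, Gear = 2*2 = 4, Panel = 5*4 = 20.
Iteration 3: components of {Base,Bracket,Gear,Panel} -> Frame = 4*2 = 8, Nut = 4*5 = 20.
Iteration 4: components of {Frame,Nut} -> Housing = 8*4 = 32.
Iteration 5: no further components; recursion stops.
SUM(amt) = 1 + 3 + 5 + 2 + 15 + 3 + 20 + 4 + 8 + 20 + 32 = 113.

113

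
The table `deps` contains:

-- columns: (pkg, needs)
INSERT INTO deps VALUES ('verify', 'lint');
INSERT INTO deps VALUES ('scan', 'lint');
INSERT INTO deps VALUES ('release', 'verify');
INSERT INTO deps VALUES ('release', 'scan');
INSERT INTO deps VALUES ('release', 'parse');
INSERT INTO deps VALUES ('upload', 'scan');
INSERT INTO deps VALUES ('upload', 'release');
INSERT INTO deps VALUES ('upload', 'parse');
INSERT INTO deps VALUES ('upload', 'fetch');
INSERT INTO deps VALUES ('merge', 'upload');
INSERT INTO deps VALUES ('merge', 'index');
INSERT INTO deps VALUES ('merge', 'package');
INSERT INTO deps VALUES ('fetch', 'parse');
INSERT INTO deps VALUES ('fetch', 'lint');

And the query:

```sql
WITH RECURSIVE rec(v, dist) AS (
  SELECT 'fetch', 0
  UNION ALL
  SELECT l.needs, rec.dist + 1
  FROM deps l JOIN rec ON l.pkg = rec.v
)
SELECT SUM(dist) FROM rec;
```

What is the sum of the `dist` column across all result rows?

Base: (fetch, dist=0).
Iteration 1: edges from {fetch} -> (lint, dist=1), (parse, dist=1).
Iteration 2: no outgoing edges from {lint,parse}; recursion stops.
SUM(dist) = 0 + 1 + 1 = 2.

2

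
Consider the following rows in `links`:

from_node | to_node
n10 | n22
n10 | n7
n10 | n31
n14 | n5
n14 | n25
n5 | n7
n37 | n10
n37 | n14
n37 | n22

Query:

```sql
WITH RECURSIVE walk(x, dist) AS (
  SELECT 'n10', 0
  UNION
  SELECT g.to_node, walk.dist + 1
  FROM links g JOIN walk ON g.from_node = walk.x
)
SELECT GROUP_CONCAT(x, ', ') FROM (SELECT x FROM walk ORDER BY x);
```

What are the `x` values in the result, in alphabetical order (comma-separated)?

n10, n22, n31, n7

Base: (n10, dist=0).
Iteration 1: edges from {n10} -> (n22, dist=1), (n31, dist=1), (n7, dist=1).
Iteration 2: no outgoing edges from {n22,n31,n7}; recursion stops.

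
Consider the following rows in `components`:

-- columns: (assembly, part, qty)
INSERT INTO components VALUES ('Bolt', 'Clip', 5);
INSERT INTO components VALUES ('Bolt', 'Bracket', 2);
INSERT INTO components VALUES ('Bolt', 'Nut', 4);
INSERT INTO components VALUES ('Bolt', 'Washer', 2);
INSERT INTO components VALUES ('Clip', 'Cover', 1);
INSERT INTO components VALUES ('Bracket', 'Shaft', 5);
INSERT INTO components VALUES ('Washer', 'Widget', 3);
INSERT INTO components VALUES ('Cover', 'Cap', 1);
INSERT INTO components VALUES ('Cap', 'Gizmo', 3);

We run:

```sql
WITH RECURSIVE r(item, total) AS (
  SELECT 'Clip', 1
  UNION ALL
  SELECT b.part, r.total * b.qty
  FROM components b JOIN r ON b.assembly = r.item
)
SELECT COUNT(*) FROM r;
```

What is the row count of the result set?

4

Base: (Clip, total=1).
Iteration 1: components of {Clip} -> Cover = 1*1 = 1.
Iteration 2: components of {Cover} -> Cap = 1*1 = 1.
Iteration 3: components of {Cap} -> Gizmo = 1*3 = 3.
Iteration 4: no further components; recursion stops.
Total rows emitted: 4.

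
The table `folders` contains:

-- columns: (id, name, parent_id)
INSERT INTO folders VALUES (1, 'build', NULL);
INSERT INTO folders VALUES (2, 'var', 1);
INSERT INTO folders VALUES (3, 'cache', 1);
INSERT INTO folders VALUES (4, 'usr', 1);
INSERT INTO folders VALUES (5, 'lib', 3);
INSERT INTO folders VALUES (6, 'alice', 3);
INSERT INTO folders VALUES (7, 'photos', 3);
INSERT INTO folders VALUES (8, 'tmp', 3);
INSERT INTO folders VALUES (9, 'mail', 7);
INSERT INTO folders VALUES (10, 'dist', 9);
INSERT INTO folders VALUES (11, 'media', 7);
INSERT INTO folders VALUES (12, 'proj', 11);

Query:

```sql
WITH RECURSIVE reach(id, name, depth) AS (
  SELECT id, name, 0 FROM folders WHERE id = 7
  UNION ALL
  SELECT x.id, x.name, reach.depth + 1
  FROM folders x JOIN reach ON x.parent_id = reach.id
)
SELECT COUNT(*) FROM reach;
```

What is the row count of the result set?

Base: id=7 (photos) at depth 0.
Iteration 1: rows with parent_id in {7} -> mail (id 9, depth 1), media (id 11, depth 1).
Iteration 2: rows with parent_id in {9,11} -> dist (id 10, depth 2), proj (id 12, depth 2).
Iteration 3: no rows with parent_id in {10,12}; recursion stops.
Total rows emitted: 5.

5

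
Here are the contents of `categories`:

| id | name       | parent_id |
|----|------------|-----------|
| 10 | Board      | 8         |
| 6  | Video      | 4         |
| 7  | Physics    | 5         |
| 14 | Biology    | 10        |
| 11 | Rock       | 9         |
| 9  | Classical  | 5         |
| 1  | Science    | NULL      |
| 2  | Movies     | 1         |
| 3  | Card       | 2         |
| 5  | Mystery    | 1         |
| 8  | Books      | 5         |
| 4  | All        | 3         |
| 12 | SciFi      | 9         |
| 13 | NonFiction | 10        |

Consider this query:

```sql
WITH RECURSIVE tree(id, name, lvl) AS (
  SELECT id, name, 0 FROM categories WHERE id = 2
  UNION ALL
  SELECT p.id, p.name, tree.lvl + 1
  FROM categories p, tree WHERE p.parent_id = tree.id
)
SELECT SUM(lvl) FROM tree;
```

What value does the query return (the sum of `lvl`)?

6

Base: id=2 (Movies) at lvl 0.
Iteration 1: rows with parent_id in {2} -> Card (id 3, lvl 1).
Iteration 2: rows with parent_id in {3} -> All (id 4, lvl 2).
Iteration 3: rows with parent_id in {4} -> Video (id 6, lvl 3).
Iteration 4: no rows with parent_id in {6}; recursion stops.
SUM(lvl) = 0 + 1 + 2 + 3 = 6.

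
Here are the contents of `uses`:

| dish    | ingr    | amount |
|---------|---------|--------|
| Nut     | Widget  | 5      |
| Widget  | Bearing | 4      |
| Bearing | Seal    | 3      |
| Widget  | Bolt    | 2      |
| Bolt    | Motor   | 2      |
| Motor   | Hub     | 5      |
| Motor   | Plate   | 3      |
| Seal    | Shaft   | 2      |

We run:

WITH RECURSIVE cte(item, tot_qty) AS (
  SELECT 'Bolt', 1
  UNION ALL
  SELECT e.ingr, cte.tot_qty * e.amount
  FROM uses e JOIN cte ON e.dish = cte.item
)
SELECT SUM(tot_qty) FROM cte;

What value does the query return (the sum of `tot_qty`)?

19

Base: (Bolt, tot_qty=1).
Iteration 1: components of {Bolt} -> Motor = 1*2 = 2.
Iteration 2: components of {Motor} -> Hub = 2*5 = 10, Plate = 2*3 = 6.
Iteration 3: no further components; recursion stops.
SUM(tot_qty) = 1 + 2 + 10 + 6 = 19.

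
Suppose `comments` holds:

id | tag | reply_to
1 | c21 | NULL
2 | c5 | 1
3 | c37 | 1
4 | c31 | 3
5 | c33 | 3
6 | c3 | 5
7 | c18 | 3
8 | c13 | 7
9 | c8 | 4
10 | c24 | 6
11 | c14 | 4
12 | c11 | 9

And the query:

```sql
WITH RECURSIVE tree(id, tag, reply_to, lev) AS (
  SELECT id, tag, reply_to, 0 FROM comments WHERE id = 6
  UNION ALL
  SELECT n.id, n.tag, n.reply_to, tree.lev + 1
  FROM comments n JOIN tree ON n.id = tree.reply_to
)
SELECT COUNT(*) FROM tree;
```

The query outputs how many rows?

Base: id=6 (c3), reply_to=5, lev 0.
Iteration 1: join on id=5 -> c33 (id 5, reply_to=3, lev 1).
Iteration 2: join on id=3 -> c37 (id 3, reply_to=1, lev 2).
Iteration 3: join on id=1 -> c21 (id 1, reply_to=NULL, lev 3).
Iteration 4: reply_to is NULL; no match; recursion stops.
Total rows emitted: 4.

4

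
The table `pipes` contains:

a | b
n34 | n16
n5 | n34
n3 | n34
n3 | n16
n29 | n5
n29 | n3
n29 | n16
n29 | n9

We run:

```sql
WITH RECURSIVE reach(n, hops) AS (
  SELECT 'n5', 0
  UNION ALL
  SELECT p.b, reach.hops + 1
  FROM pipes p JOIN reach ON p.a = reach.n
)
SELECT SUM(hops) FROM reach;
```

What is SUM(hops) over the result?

3

Base: (n5, hops=0).
Iteration 1: edges from {n5} -> (n34, hops=1).
Iteration 2: edges from {n34} -> (n16, hops=2).
Iteration 3: no outgoing edges from {n16}; recursion stops.
SUM(hops) = 0 + 1 + 2 = 3.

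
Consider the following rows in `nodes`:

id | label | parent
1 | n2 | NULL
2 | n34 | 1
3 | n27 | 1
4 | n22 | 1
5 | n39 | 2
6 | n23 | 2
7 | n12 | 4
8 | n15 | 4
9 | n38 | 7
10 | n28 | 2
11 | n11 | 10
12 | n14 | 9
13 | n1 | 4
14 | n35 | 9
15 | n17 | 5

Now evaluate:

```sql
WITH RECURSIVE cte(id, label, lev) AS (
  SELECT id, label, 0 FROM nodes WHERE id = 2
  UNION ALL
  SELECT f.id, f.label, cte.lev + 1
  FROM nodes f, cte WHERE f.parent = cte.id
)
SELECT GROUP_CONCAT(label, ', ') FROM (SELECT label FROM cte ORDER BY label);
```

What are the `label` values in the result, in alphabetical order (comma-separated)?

n11, n17, n23, n28, n34, n39

Base: id=2 (n34) at lev 0.
Iteration 1: rows with parent in {2} -> n39 (id 5, lev 1), n23 (id 6, lev 1), n28 (id 10, lev 1).
Iteration 2: rows with parent in {5,6,10} -> n11 (id 11, lev 2), n17 (id 15, lev 2).
Iteration 3: no rows with parent in {11,15}; recursion stops.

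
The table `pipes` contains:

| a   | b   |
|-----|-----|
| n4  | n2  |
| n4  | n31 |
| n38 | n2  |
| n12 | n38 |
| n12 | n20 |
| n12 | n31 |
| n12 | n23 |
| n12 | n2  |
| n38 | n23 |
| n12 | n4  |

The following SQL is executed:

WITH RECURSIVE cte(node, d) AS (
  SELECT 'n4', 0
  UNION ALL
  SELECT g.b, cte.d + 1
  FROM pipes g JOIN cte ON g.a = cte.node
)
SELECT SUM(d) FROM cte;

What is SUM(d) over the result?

2

Base: (n4, d=0).
Iteration 1: edges from {n4} -> (n2, d=1), (n31, d=1).
Iteration 2: no outgoing edges from {n2,n31}; recursion stops.
SUM(d) = 0 + 1 + 1 = 2.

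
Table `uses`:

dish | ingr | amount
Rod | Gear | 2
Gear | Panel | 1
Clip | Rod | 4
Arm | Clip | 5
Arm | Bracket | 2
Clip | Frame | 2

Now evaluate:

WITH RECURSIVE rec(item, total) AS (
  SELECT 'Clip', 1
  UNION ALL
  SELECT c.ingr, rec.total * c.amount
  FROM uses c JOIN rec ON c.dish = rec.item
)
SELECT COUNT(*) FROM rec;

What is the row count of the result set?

Base: (Clip, total=1).
Iteration 1: components of {Clip} -> Frame = 1*2 = 2, Rod = 1*4 = 4.
Iteration 2: components of {Frame,Rod} -> Gear = 4*2 = 8.
Iteration 3: components of {Gear} -> Panel = 8*1 = 8.
Iteration 4: no further components; recursion stops.
Total rows emitted: 5.

5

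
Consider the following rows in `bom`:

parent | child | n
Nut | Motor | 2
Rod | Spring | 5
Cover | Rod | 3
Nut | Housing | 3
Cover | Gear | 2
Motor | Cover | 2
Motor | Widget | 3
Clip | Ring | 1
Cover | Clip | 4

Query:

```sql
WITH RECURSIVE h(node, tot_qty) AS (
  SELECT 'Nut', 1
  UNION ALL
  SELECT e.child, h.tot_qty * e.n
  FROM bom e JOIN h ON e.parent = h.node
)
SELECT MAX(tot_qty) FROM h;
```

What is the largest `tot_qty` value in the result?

Base: (Nut, tot_qty=1).
Iteration 1: components of {Nut} -> Housing = 1*3 = 3, Motor = 1*2 = 2.
Iteration 2: components of {Housing,Motor} -> Cover = 2*2 = 4, Widget = 2*3 = 6.
Iteration 3: components of {Cover,Widget} -> Clip = 4*4 = 16, Gear = 4*2 = 8, Rod = 4*3 = 12.
Iteration 4: components of {Clip,Gear,Rod} -> Ring = 16*1 = 16, Spring = 12*5 = 60.
Iteration 5: no further components; recursion stops.
tot_qty values: 1, 2, 3, 6, 4, 8, 12, 16, 60, 16; the maximum is 60.

60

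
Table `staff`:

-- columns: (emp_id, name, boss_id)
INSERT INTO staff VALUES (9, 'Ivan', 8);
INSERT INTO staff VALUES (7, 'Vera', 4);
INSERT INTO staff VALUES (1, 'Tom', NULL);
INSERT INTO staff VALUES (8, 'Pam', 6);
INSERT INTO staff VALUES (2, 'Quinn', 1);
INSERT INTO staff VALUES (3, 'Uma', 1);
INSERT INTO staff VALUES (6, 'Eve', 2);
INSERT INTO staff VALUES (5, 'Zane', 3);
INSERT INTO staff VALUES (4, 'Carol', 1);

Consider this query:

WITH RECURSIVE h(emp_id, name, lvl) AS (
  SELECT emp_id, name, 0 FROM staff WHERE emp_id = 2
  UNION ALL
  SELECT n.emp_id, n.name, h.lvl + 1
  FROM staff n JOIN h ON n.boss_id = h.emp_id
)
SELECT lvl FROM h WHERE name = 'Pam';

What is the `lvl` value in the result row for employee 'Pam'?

2

Base: emp_id=2 (Quinn) at lvl 0.
Iteration 1: rows with boss_id in {2} -> Eve (id 6, lvl 1).
Iteration 2: rows with boss_id in {6} -> Pam (id 8, lvl 2).
Iteration 3: rows with boss_id in {8} -> Ivan (id 9, lvl 3).
Iteration 4: no rows with boss_id in {9}; recursion stops.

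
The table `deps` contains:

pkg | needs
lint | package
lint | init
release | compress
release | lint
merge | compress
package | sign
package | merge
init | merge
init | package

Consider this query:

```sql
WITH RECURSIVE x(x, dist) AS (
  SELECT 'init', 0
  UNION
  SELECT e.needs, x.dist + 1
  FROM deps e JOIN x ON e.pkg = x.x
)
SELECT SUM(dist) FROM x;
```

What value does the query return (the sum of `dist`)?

Base: (init, dist=0).
Iteration 1: edges from {init} -> (merge, dist=1), (package, dist=1).
Iteration 2: edges from {merge,package} -> (compress, dist=2), (merge, dist=2), (sign, dist=2).
Iteration 3: edges from {compress,merge,sign} -> (compress, dist=3).
Iteration 4: no outgoing edges from {compress}; recursion stops.
SUM(dist) = 0 + 1 + 1 + 2 + 2 + 2 + 3 = 11.

11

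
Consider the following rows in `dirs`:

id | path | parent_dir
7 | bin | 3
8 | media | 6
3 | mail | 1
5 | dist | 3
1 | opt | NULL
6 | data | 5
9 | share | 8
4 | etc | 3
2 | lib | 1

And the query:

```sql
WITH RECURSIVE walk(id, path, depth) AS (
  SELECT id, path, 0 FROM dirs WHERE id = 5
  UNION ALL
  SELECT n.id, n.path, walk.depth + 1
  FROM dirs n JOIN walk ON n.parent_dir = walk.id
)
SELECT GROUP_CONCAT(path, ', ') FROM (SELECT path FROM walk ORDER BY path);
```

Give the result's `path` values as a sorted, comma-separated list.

Base: id=5 (dist) at depth 0.
Iteration 1: rows with parent_dir in {5} -> data (id 6, depth 1).
Iteration 2: rows with parent_dir in {6} -> media (id 8, depth 2).
Iteration 3: rows with parent_dir in {8} -> share (id 9, depth 3).
Iteration 4: no rows with parent_dir in {9}; recursion stops.

data, dist, media, share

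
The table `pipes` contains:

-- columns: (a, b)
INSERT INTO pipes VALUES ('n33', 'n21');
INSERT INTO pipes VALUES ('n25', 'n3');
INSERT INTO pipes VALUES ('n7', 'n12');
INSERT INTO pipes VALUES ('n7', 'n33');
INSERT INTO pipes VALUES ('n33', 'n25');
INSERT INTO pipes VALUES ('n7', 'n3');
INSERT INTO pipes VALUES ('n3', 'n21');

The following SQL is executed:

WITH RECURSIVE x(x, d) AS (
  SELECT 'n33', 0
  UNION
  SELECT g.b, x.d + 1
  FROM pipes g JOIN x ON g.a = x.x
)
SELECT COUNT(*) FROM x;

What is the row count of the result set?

Base: (n33, d=0).
Iteration 1: edges from {n33} -> (n21, d=1), (n25, d=1).
Iteration 2: edges from {n21,n25} -> (n3, d=2).
Iteration 3: edges from {n3} -> (n21, d=3).
Iteration 4: no outgoing edges from {n21}; recursion stops.
Total rows emitted: 5.

5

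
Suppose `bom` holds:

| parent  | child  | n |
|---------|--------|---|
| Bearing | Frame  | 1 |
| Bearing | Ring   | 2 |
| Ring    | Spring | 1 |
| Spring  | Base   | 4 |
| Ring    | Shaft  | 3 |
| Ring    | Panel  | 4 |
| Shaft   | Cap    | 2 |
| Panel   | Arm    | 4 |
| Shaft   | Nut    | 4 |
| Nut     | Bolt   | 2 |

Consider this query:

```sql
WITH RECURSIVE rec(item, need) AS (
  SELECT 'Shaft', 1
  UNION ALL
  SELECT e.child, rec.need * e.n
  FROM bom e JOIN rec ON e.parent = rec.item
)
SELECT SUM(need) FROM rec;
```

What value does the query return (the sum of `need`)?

Base: (Shaft, need=1).
Iteration 1: components of {Shaft} -> Cap = 1*2 = 2, Nut = 1*4 = 4.
Iteration 2: components of {Cap,Nut} -> Bolt = 4*2 = 8.
Iteration 3: no further components; recursion stops.
SUM(need) = 1 + 2 + 4 + 8 = 15.

15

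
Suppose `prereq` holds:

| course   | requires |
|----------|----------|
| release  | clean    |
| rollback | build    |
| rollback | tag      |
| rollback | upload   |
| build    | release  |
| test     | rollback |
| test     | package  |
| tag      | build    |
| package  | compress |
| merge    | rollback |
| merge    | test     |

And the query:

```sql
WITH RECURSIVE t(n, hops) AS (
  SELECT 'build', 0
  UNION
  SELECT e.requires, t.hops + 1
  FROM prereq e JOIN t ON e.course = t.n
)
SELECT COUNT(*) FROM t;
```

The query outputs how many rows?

Base: (build, hops=0).
Iteration 1: edges from {build} -> (release, hops=1).
Iteration 2: edges from {release} -> (clean, hops=2).
Iteration 3: no outgoing edges from {clean}; recursion stops.
Total rows emitted: 3.

3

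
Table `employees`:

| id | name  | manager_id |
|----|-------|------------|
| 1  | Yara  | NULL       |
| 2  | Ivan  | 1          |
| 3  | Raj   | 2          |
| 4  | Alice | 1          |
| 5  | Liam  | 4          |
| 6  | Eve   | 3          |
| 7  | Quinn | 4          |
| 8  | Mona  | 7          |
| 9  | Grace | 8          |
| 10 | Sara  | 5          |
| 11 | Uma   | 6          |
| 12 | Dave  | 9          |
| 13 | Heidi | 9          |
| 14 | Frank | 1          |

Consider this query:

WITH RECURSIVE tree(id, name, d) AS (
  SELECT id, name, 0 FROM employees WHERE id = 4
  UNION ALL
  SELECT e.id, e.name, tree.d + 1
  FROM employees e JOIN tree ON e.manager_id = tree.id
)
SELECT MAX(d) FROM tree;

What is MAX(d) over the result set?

Base: id=4 (Alice) at d 0.
Iteration 1: rows with manager_id in {4} -> Liam (id 5, d 1), Quinn (id 7, d 1).
Iteration 2: rows with manager_id in {5,7} -> Mona (id 8, d 2), Sara (id 10, d 2).
Iteration 3: rows with manager_id in {8,10} -> Grace (id 9, d 3).
Iteration 4: rows with manager_id in {9} -> Dave (id 12, d 4), Heidi (id 13, d 4).
Iteration 5: no rows with manager_id in {12,13}; recursion stops.
d values: 0, 1, 1, 2, 2, 3, 4, 4; the maximum is 4.

4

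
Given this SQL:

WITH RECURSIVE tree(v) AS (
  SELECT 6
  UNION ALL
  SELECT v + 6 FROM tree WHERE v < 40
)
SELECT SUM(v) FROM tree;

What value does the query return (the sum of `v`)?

168

Base: v=6.
Iteration 1: 6 < 40 holds -> v = 6 + 6 = 12.
Iteration 2: 12 < 40 holds -> v = 12 + 6 = 18.
Iteration 3: 18 < 40 holds -> v = 18 + 6 = 24.
Iteration 4: 24 < 40 holds -> v = 24 + 6 = 30.
Iteration 5: 30 < 40 holds -> v = 30 + 6 = 36.
Iteration 6: 36 < 40 holds -> v = 36 + 6 = 42.
Iteration 7: 42 < 40 fails; recursion stops.
SUM(v) = 6 + 12 + 18 + 24 + 30 + 36 + 42 = 168.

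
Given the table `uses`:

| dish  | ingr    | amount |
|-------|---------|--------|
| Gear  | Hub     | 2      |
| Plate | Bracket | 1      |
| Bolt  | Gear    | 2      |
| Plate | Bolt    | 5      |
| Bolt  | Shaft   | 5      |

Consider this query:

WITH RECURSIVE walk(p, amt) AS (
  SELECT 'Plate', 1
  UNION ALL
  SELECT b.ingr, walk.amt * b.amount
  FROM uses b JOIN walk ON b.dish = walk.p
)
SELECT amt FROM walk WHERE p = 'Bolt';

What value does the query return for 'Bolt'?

5

Base: (Plate, amt=1).
Iteration 1: components of {Plate} -> Bolt = 1*5 = 5, Bracket = 1*1 = 1.
Iteration 2: components of {Bolt,Bracket} -> Gear = 5*2 = 10, Shaft = 5*5 = 25.
Iteration 3: components of {Gear,Shaft} -> Hub = 10*2 = 20.
Iteration 4: no further components; recursion stops.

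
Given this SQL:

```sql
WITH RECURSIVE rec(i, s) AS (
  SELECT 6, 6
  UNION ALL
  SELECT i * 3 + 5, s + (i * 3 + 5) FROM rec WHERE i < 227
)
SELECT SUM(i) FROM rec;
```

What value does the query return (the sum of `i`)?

Base: i=6, s=6.
Iteration 1: 6 < 227 holds -> i = 6 * 3 + 5 = 23, s = 6 + 23 = 29.
Iteration 2: 23 < 227 holds -> i = 23 * 3 + 5 = 74, s = 29 + 74 = 103.
Iteration 3: 74 < 227 holds -> i = 74 * 3 + 5 = 227, s = 103 + 227 = 330.
Iteration 4: 227 < 227 fails; recursion stops.
SUM(i) = 6 + 23 + 74 + 227 = 330.

330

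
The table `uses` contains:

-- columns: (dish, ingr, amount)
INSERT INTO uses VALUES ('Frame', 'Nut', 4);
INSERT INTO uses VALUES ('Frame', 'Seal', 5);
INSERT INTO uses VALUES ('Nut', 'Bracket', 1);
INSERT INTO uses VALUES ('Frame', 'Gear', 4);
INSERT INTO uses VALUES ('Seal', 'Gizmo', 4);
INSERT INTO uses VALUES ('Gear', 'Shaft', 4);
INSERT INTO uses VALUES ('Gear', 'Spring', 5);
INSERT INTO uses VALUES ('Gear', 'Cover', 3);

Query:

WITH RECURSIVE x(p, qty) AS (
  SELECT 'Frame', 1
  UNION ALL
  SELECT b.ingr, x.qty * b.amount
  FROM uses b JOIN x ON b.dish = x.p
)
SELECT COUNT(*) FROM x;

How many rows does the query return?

Base: (Frame, qty=1).
Iteration 1: components of {Frame} -> Gear = 1*4 = 4, Nut = 1*4 = 4, Seal = 1*5 = 5.
Iteration 2: components of {Gear,Nut,Seal} -> Bracket = 4*1 = 4, Cover = 4*3 = 12, Gizmo = 5*4 = 20, Shaft = 4*4 = 16, Spring = 4*5 = 20.
Iteration 3: no further components; recursion stops.
Total rows emitted: 9.

9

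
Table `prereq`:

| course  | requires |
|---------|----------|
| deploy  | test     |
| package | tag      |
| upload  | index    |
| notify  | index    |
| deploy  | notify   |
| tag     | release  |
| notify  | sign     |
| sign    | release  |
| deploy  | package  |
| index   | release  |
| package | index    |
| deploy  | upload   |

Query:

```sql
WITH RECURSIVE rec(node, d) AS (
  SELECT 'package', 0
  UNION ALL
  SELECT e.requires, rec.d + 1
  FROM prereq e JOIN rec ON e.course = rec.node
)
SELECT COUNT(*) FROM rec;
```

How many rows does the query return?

Base: (package, d=0).
Iteration 1: edges from {package} -> (index, d=1), (tag, d=1).
Iteration 2: edges from {index,tag} -> (release, d=2) x2. [UNION ALL keeps all 2 new rows, including repeats]
Iteration 3: no outgoing edges from {release}; recursion stops.
Total rows emitted: 5.

5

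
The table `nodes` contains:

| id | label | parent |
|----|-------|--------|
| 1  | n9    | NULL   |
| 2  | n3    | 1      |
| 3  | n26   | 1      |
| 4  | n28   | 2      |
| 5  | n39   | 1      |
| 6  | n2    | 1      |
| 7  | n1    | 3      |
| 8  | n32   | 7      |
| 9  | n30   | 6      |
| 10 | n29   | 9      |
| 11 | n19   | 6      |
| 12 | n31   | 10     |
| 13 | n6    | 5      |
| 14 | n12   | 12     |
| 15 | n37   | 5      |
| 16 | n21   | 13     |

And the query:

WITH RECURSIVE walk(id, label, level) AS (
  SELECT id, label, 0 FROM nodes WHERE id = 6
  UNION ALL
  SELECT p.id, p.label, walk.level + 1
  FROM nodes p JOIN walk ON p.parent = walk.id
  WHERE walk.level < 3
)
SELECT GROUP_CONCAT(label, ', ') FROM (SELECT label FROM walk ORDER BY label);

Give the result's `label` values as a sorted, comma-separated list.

n19, n2, n29, n30, n31

Base: id=6 (n2) at level 0.
Iteration 1: rows with parent in {6} -> n30 (id 9, level 1), n19 (id 11, level 1).
Iteration 2: rows with parent in {9,11} -> n29 (id 10, level 2).
Iteration 3: rows with parent in {10} -> n31 (id 12, level 3).
Iteration 4: level < 3 fails for all current rows; recursion stops.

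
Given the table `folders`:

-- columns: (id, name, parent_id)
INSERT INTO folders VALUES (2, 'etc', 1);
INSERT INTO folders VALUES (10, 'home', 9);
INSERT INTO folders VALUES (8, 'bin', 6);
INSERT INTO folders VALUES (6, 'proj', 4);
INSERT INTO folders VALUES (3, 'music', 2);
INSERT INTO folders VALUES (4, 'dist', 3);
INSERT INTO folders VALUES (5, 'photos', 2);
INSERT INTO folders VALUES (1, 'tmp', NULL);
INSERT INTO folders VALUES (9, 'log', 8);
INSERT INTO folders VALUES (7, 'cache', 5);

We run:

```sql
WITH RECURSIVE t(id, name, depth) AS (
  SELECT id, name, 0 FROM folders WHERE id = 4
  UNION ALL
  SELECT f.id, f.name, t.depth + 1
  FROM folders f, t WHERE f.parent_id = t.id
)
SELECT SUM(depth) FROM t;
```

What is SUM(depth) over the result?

10

Base: id=4 (dist) at depth 0.
Iteration 1: rows with parent_id in {4} -> proj (id 6, depth 1).
Iteration 2: rows with parent_id in {6} -> bin (id 8, depth 2).
Iteration 3: rows with parent_id in {8} -> log (id 9, depth 3).
Iteration 4: rows with parent_id in {9} -> home (id 10, depth 4).
Iteration 5: no rows with parent_id in {10}; recursion stops.
SUM(depth) = 0 + 1 + 2 + 3 + 4 = 10.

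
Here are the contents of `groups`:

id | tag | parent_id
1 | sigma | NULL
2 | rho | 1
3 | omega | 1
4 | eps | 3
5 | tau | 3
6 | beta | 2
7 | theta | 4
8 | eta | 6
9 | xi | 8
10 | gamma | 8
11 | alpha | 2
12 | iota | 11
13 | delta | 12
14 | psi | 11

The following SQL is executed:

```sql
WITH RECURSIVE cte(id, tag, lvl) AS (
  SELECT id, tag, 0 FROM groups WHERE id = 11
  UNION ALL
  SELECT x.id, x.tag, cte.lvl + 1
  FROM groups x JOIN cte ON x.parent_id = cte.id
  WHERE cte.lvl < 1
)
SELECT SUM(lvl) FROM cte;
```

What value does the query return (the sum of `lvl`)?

Base: id=11 (alpha) at lvl 0.
Iteration 1: rows with parent_id in {11} -> iota (id 12, lvl 1), psi (id 14, lvl 1).
Iteration 2: lvl < 1 fails for all current rows; recursion stops.
SUM(lvl) = 0 + 1 + 1 = 2.

2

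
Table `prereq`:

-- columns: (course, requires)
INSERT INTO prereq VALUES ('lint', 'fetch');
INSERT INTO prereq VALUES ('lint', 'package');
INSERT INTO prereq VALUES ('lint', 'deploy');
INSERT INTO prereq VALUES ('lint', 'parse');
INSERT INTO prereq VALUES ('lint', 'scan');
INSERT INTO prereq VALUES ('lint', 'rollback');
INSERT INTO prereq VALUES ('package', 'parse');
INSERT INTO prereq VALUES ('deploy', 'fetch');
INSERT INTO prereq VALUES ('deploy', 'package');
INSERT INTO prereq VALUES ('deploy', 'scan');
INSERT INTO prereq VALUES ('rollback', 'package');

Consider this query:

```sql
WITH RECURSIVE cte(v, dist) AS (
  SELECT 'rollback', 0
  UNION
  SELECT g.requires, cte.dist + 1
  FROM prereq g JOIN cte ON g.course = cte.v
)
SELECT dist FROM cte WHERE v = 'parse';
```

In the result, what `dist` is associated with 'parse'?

2

Base: (rollback, dist=0).
Iteration 1: edges from {rollback} -> (package, dist=1).
Iteration 2: edges from {package} -> (parse, dist=2).
Iteration 3: no outgoing edges from {parse}; recursion stops.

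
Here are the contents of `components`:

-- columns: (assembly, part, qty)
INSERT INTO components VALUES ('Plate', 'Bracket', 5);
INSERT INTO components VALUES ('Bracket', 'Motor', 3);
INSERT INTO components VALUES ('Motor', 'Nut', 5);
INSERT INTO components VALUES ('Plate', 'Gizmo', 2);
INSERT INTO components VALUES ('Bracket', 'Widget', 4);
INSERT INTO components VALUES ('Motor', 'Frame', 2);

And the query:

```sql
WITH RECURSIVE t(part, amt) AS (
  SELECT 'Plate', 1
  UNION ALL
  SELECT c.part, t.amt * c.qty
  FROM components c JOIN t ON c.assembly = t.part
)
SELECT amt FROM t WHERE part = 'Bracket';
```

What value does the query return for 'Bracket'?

Base: (Plate, amt=1).
Iteration 1: components of {Plate} -> Bracket = 1*5 = 5, Gizmo = 1*2 = 2.
Iteration 2: components of {Bracket,Gizmo} -> Motor = 5*3 = 15, Widget = 5*4 = 20.
Iteration 3: components of {Motor,Widget} -> Frame = 15*2 = 30, Nut = 15*5 = 75.
Iteration 4: no further components; recursion stops.

5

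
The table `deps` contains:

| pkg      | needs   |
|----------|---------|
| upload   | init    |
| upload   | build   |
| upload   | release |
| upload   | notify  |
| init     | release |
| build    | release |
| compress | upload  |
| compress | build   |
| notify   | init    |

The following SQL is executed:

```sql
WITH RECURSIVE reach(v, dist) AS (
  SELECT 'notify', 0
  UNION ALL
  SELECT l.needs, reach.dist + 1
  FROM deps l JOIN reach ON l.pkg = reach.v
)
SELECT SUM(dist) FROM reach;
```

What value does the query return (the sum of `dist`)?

3

Base: (notify, dist=0).
Iteration 1: edges from {notify} -> (init, dist=1).
Iteration 2: edges from {init} -> (release, dist=2).
Iteration 3: no outgoing edges from {release}; recursion stops.
SUM(dist) = 0 + 1 + 2 = 3.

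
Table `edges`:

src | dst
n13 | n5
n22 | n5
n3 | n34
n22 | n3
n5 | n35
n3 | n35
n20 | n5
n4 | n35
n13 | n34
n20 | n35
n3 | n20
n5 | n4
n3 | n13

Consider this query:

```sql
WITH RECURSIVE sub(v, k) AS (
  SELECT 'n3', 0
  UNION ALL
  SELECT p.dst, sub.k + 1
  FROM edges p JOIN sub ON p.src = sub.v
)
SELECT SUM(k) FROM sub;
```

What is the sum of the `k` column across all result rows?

32

Base: (n3, k=0).
Iteration 1: edges from {n3} -> (n13, k=1), (n20, k=1), (n34, k=1), (n35, k=1).
Iteration 2: edges from {n13,n20,n34,n35} -> (n34, k=2), (n35, k=2), (n5, k=2) x2. [UNION ALL keeps all 4 new rows, including repeats]
Iteration 3: edges from {n34,n35,n5} -> (n35, k=3) x2, (n4, k=3) x2. [UNION ALL keeps all 4 new rows, including repeats]
Iteration 4: edges from {n35,n4} -> (n35, k=4) x2. [UNION ALL keeps all 2 new rows, including repeats]
Iteration 5: no outgoing edges from {n35}; recursion stops.
SUM(k) = 0 + 1 + 1 + 1 + 1 + 2 + 2 + 2 + 2 + 3 + 3 + 3 + 3 + 4 + 4 = 32.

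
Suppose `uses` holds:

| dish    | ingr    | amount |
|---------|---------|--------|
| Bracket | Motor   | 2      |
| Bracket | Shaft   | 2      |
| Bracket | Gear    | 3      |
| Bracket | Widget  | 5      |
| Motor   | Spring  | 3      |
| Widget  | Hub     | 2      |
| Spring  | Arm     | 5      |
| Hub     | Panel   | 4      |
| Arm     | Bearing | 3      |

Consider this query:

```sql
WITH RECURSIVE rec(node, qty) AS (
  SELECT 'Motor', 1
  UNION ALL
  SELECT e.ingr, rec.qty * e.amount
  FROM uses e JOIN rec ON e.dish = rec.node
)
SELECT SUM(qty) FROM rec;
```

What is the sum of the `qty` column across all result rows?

64

Base: (Motor, qty=1).
Iteration 1: components of {Motor} -> Spring = 1*3 = 3.
Iteration 2: components of {Spring} -> Arm = 3*5 = 15.
Iteration 3: components of {Arm} -> Bearing = 15*3 = 45.
Iteration 4: no further components; recursion stops.
SUM(qty) = 1 + 3 + 15 + 45 = 64.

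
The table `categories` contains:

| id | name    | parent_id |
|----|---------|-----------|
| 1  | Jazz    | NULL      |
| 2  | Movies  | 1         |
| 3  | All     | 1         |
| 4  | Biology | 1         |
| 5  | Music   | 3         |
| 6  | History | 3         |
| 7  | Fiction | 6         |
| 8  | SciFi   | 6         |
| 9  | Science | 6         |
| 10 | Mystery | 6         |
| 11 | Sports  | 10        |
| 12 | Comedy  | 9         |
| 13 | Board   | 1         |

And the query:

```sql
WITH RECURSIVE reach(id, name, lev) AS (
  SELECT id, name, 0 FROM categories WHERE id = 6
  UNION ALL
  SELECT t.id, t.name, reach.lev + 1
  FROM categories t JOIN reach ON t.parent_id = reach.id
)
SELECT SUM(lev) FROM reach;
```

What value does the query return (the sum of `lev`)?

Base: id=6 (History) at lev 0.
Iteration 1: rows with parent_id in {6} -> Fiction (id 7, lev 1), SciFi (id 8, lev 1), Science (id 9, lev 1), Mystery (id 10, lev 1).
Iteration 2: rows with parent_id in {7,8,9,10} -> Sports (id 11, lev 2), Comedy (id 12, lev 2).
Iteration 3: no rows with parent_id in {11,12}; recursion stops.
SUM(lev) = 0 + 1 + 1 + 1 + 1 + 2 + 2 = 8.

8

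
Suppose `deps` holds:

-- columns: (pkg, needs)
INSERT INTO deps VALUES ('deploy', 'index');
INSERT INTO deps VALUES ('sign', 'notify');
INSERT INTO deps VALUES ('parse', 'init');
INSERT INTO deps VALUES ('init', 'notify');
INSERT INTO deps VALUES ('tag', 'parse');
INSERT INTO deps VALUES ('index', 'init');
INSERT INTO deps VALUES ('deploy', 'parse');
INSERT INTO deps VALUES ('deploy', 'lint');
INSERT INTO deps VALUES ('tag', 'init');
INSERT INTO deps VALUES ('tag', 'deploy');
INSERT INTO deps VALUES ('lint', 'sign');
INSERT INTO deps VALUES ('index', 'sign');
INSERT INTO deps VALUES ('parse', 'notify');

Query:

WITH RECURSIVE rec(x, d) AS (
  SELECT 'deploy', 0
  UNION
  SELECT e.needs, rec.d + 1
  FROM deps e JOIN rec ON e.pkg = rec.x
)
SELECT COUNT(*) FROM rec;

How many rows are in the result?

Base: (deploy, d=0).
Iteration 1: edges from {deploy} -> (index, d=1), (lint, d=1), (parse, d=1).
Iteration 2: edges from {index,lint,parse} -> (init, d=2), (notify, d=2), (sign, d=2). [UNION drops 2 duplicate row(s)]
Iteration 3: edges from {init,notify,sign} -> (notify, d=3). [UNION drops 1 duplicate row(s)]
Iteration 4: no outgoing edges from {notify}; recursion stops.
Total rows emitted: 8.

8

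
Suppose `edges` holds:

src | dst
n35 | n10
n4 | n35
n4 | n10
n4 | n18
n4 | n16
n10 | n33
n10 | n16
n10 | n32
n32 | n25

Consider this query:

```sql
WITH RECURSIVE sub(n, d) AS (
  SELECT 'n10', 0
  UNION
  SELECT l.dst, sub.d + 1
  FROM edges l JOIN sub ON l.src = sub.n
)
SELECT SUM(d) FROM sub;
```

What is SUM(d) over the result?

5

Base: (n10, d=0).
Iteration 1: edges from {n10} -> (n16, d=1), (n32, d=1), (n33, d=1).
Iteration 2: edges from {n16,n32,n33} -> (n25, d=2).
Iteration 3: no outgoing edges from {n25}; recursion stops.
SUM(d) = 0 + 1 + 1 + 1 + 2 = 5.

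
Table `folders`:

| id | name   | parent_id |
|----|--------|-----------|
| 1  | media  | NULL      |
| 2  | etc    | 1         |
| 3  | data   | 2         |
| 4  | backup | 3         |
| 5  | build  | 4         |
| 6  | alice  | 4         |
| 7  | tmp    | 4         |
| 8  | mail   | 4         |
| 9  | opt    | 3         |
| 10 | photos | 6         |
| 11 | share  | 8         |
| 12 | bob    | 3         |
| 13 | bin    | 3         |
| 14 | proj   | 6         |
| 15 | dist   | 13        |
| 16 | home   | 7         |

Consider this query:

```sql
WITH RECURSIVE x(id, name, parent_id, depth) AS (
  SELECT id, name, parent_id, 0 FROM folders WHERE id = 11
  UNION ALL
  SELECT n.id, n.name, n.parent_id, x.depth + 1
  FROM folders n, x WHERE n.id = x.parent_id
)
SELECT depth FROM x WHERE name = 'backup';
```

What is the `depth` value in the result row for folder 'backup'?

2

Base: id=11 (share), parent_id=8, depth 0.
Iteration 1: join on id=8 -> mail (id 8, parent_id=4, depth 1).
Iteration 2: join on id=4 -> backup (id 4, parent_id=3, depth 2).
Iteration 3: join on id=3 -> data (id 3, parent_id=2, depth 3).
Iteration 4: join on id=2 -> etc (id 2, parent_id=1, depth 4).
Iteration 5: join on id=1 -> media (id 1, parent_id=NULL, depth 5).
Iteration 6: parent_id is NULL; no match; recursion stops.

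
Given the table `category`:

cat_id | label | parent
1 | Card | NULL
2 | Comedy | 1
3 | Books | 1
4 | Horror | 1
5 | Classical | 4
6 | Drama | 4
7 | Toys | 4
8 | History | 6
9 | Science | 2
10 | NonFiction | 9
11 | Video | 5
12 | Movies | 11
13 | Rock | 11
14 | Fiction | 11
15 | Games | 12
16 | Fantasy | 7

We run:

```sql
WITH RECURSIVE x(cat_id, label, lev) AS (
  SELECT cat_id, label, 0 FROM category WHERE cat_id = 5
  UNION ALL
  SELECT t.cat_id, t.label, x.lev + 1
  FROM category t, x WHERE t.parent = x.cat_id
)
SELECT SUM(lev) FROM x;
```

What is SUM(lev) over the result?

Base: cat_id=5 (Classical) at lev 0.
Iteration 1: rows with parent in {5} -> Video (id 11, lev 1).
Iteration 2: rows with parent in {11} -> Movies (id 12, lev 2), Rock (id 13, lev 2), Fiction (id 14, lev 2).
Iteration 3: rows with parent in {12,13,14} -> Games (id 15, lev 3).
Iteration 4: no rows with parent in {15}; recursion stops.
SUM(lev) = 0 + 1 + 2 + 2 + 2 + 3 = 10.

10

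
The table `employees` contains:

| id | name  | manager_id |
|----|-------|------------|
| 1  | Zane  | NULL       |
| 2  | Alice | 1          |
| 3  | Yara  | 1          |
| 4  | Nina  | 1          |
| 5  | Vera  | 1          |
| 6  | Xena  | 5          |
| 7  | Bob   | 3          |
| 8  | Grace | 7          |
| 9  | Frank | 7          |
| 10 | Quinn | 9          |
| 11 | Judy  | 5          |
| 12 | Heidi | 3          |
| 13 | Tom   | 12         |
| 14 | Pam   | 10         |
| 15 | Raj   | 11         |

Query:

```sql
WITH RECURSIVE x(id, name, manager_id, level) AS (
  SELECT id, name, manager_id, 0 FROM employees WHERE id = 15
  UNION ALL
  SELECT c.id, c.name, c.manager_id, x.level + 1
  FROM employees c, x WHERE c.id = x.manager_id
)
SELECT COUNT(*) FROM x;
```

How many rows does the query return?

4

Base: id=15 (Raj), manager_id=11, level 0.
Iteration 1: join on id=11 -> Judy (id 11, manager_id=5, level 1).
Iteration 2: join on id=5 -> Vera (id 5, manager_id=1, level 2).
Iteration 3: join on id=1 -> Zane (id 1, manager_id=NULL, level 3).
Iteration 4: manager_id is NULL; no match; recursion stops.
Total rows emitted: 4.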